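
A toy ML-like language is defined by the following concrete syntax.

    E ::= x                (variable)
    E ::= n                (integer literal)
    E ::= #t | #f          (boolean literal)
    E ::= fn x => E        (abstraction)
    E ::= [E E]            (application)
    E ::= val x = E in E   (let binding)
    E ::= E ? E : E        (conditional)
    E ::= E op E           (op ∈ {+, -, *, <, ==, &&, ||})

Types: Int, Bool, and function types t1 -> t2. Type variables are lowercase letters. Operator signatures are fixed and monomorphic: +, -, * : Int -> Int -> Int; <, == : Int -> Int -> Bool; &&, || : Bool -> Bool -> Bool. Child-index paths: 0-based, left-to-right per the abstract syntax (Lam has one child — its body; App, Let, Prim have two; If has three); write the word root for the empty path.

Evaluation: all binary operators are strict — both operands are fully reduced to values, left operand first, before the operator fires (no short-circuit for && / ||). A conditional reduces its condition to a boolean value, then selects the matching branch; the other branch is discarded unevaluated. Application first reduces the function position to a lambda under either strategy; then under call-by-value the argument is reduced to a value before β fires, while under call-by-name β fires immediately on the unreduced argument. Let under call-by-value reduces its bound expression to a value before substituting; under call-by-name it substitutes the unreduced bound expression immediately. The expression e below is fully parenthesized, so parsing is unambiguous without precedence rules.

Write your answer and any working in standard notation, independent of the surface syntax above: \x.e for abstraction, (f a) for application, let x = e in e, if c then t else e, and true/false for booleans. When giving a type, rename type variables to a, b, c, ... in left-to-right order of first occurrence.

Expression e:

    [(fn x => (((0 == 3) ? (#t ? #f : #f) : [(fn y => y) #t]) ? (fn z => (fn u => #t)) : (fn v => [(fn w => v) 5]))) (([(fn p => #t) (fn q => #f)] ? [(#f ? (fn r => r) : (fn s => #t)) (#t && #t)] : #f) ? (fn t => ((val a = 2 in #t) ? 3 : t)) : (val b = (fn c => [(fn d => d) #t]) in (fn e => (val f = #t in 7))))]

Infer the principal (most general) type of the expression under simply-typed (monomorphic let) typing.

Working:
  unify Int ~ Int
  unify Int ~ Int
  unify Bool ~ Bool
  unify Bool ~ Bool
  unify Bool ~ Bool
y : b
\y._ : b -> b
  unify b -> b ~ Bool -> c
  unify b ~ Bool
  unify Bool ~ c
_ _ : Bool
  unify Bool ~ Bool
  unify Bool ~ Bool
\u._ : e -> Bool
\z._ : d -> e -> Bool
v : f
\w._ : g -> f
  unify g -> f ~ Int -> h
  unify g ~ Int
  unify f ~ h
_ _ : h
\v._ : h -> h
  unify d -> e -> Bool ~ h -> h
  unify d ~ h
  unify e -> Bool ~ h
\x._ : a -> (e -> Bool) -> e -> Bool
\p._ : i -> Bool
\q._ : j -> Bool
  unify i -> Bool ~ (j -> Bool) -> k
  unify i ~ j -> Bool
  unify Bool ~ k
_ _ : Bool
  unify Bool ~ Bool
  unify Bool ~ Bool
r : l
\r._ : l -> l
\s._ : m -> Bool
  unify l -> l ~ m -> Bool
  unify l ~ m
  unify m ~ Bool
  unify Bool ~ Bool
  unify Bool ~ Bool
  unify Bool -> Bool ~ Bool -> n
  unify Bool ~ Bool
  unify Bool ~ n
_ _ : Bool
  unify Bool ~ Bool
  unify Bool ~ Bool
let a : Int
  unify Bool ~ Bool
t : o
  unify Int ~ o
\t._ : Int -> Int
d : q
\d._ : q -> q
  unify q -> q ~ Bool -> r
  unify q ~ Bool
  unify Bool ~ r
_ _ : Bool
\c._ : p -> Bool
let b : p -> Bool
let f : Bool
\e._ : s -> Int
  unify Int -> Int ~ s -> Int
  unify Int ~ s
  unify Int ~ Int
  unify a -> (e -> Bool) -> e -> Bool ~ (Int -> Int) -> t
  unify a ~ Int -> Int
  unify (e -> Bool) -> e -> Bool ~ t
_ _ : (e -> Bool) -> e -> Bool

Answer: (a -> Bool) -> a -> Bool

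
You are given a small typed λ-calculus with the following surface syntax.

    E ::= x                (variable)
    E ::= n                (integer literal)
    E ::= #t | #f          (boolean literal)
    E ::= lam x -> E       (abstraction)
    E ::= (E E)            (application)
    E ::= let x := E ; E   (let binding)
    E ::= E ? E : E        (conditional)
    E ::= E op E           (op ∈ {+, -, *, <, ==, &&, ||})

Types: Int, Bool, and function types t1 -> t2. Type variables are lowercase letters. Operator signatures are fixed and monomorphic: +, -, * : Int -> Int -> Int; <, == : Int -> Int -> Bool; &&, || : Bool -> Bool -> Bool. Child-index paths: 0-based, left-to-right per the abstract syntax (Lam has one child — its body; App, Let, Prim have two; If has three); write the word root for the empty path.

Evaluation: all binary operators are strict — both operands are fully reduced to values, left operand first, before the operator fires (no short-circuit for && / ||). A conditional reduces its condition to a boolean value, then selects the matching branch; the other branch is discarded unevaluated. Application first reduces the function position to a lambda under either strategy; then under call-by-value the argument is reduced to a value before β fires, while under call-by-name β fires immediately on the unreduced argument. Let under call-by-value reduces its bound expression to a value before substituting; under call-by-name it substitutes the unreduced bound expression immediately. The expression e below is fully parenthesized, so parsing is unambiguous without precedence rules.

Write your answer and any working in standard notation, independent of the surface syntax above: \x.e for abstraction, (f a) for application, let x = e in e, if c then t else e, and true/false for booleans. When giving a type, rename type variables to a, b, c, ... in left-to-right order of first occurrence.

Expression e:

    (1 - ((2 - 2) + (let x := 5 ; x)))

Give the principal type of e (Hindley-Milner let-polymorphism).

Working:
  unify Int ~ Int
  unify Int ~ Int
  unify Int ~ Int
  unify Int ~ Int
let x : Int
x : Int
  unify Int ~ Int
  unify Int ~ Int

Answer: Int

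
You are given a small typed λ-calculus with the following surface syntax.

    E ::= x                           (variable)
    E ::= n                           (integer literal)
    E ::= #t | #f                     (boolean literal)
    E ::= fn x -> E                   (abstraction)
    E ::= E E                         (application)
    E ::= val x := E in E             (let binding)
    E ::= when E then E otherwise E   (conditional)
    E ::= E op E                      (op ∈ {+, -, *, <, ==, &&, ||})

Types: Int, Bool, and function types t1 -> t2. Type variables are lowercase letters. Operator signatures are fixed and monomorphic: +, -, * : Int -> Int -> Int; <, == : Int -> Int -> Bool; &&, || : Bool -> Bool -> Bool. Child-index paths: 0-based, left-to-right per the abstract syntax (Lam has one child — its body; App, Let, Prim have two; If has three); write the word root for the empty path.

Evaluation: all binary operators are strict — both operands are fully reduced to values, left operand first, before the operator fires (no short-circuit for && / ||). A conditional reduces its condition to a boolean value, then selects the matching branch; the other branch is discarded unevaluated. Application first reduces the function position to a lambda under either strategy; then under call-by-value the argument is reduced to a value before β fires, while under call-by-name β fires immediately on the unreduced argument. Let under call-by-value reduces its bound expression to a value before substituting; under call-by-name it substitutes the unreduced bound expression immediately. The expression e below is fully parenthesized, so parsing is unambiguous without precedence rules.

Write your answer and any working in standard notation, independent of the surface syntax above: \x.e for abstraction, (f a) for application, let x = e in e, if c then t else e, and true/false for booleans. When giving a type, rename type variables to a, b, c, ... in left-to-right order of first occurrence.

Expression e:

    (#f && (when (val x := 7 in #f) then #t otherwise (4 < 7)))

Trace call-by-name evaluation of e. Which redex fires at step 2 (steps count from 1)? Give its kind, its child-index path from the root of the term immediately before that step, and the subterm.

Working:
step 0: (false && (if (let x = 7 in false) then true else (4 < 7)))
step 1: [let@1.0] (false && (if false then true else (4 < 7)))
step 2: [if@1] (false && (4 < 7))

Answer: if at 1 : (if false then true else (4 < 7))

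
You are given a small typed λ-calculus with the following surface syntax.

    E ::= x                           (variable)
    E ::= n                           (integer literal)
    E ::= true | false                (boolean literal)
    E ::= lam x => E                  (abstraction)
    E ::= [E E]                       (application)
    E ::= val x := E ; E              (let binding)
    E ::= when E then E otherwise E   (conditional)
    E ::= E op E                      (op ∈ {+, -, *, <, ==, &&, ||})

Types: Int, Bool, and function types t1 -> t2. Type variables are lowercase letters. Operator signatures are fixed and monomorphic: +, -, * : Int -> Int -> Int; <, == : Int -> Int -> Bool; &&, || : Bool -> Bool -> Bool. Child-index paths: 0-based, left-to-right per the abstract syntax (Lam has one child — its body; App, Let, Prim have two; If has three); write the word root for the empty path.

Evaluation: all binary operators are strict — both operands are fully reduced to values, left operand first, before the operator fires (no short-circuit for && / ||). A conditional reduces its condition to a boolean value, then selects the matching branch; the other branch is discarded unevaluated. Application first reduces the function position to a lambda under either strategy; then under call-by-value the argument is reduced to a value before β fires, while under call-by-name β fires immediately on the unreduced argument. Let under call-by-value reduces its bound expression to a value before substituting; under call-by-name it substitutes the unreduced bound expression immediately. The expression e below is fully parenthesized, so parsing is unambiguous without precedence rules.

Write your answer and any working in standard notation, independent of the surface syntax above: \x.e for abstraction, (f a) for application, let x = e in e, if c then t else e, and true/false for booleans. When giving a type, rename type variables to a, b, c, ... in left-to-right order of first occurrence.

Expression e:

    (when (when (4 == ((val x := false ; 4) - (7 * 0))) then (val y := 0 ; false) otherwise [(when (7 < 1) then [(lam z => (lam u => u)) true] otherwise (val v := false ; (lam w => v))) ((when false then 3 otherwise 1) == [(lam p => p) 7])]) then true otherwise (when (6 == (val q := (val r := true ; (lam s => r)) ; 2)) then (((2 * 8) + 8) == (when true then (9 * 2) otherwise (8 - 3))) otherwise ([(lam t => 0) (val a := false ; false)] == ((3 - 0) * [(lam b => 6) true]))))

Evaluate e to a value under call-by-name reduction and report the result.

Answer: false

Working:
step 0: (if (if (4 == ((let x = false in 4) - (7 * 0))) then (let y = 0 in false) else ((if (7 < 1) then ((\z.(\u.u)) true) else (let v = false in (\w.v))) ((if false then 3 else 1) == ((\p.p) 7)))) then true else (if (6 == (let q = (let r = true in (\s.r)) in 2)) then (((2 * 8) + 8) == (if true then (9 * 2) else (8 - 3))) else (((\t.0) (let a = false in false)) == ((3 - 0) * ((\b.6) true)))))
step 1: [let@0.0.1.0] (if (if (4 == (4 - (7 * 0))) then (let y = 0 in false) else ((if (7 < 1) then ((\z.(\u.u)) true) else (let v = false in (\w.v))) ((if false then 3 else 1) == ((\p.p) 7)))) then true else (if (6 == (let q = (let r = true in (\s.r)) in 2)) then (((2 * 8) + 8) == (if true then (9 * 2) else (8 - 3))) else (((\t.0) (let a = false in false)) == ((3 - 0) * ((\b.6) true)))))
step 2: [delta@0.0.1.1] (if (if (4 == (4 - 0)) then (let y = 0 in false) else ((if (7 < 1) then ((\z.(\u.u)) true) else (let v = false in (\w.v))) ((if false then 3 else 1) == ((\p.p) 7)))) then true else (if (6 == (let q = (let r = true in (\s.r)) in 2)) then (((2 * 8) + 8) == (if true then (9 * 2) else (8 - 3))) else (((\t.0) (let a = false in false)) == ((3 - 0) * ((\b.6) true)))))
step 3: [delta@0.0.1] (if (if (4 == 4) then (let y = 0 in false) else ((if (7 < 1) then ((\z.(\u.u)) true) else (let v = false in (\w.v))) ((if false then 3 else 1) == ((\p.p) 7)))) then true else (if (6 == (let q = (let r = true in (\s.r)) in 2)) then (((2 * 8) + 8) == (if true then (9 * 2) else (8 - 3))) else (((\t.0) (let a = false in false)) == ((3 - 0) * ((\b.6) true)))))
step 4: [delta@0.0] (if (if true then (let y = 0 in false) else ((if (7 < 1) then ((\z.(\u.u)) true) else (let v = false in (\w.v))) ((if false then 3 else 1) == ((\p.p) 7)))) then true else (if (6 == (let q = (let r = true in (\s.r)) in 2)) then (((2 * 8) + 8) == (if true then (9 * 2) else (8 - 3))) else (((\t.0) (let a = false in false)) == ((3 - 0) * ((\b.6) true)))))
step 5: [if@0] (if (let y = 0 in false) then true else (if (6 == (let q = (let r = true in (\s.r)) in 2)) then (((2 * 8) + 8) == (if true then (9 * 2) else (8 - 3))) else (((\t.0) (let a = false in false)) == ((3 - 0) * ((\b.6) true)))))
step 6: [let@0] (if false then true else (if (6 == (let q = (let r = true in (\s.r)) in 2)) then (((2 * 8) + 8) == (if true then (9 * 2) else (8 - 3))) else (((\t.0) (let a = false in false)) == ((3 - 0) * ((\b.6) true)))))
step 7: [if@root] (if (6 == (let q = (let r = true in (\s.r)) in 2)) then (((2 * 8) + 8) == (if true then (9 * 2) else (8 - 3))) else (((\t.0) (let a = false in false)) == ((3 - 0) * ((\b.6) true))))
step 8: [let@0.1] (if (6 == 2) then (((2 * 8) + 8) == (if true then (9 * 2) else (8 - 3))) else (((\t.0) (let a = false in false)) == ((3 - 0) * ((\b.6) true))))
step 9: [delta@0] (if false then (((2 * 8) + 8) == (if true then (9 * 2) else (8 - 3))) else (((\t.0) (let a = false in false)) == ((3 - 0) * ((\b.6) true))))
step 10: [if@root] (((\t.0) (let a = false in false)) == ((3 - 0) * ((\b.6) true)))
step 11: [beta@0] (0 == ((3 - 0) * ((\b.6) true)))
step 12: [delta@1.0] (0 == (3 * ((\b.6) true)))
step 13: [beta@1.1] (0 == (3 * 6))
step 14: [delta@1] (0 == 18)
step 15: [delta@root] false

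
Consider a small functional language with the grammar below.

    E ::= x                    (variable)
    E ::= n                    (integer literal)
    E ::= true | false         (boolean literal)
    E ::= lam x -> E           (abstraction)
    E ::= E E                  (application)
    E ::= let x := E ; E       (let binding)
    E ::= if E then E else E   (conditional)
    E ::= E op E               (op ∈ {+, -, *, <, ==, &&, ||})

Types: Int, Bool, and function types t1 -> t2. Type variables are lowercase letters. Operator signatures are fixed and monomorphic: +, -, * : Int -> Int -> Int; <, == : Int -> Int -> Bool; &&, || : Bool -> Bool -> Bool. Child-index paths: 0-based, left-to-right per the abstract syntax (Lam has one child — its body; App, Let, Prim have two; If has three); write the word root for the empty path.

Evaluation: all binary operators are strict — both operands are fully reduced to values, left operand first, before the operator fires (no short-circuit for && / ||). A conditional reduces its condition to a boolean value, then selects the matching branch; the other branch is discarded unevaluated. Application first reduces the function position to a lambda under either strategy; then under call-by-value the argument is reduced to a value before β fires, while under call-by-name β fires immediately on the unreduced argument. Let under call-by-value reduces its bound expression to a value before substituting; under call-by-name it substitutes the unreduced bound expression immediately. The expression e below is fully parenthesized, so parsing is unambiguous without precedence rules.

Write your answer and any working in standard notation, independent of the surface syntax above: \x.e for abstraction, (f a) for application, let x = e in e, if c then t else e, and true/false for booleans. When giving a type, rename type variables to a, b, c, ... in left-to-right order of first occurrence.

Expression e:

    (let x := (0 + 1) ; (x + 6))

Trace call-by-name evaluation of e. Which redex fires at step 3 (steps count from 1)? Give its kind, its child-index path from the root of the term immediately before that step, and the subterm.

Answer: delta at root : (1 + 6)

Working:
step 0: (let x = (0 + 1) in (x + 6))
step 1: [let@root] ((0 + 1) + 6)
step 2: [delta@0] (1 + 6)
step 3: [delta@root] 7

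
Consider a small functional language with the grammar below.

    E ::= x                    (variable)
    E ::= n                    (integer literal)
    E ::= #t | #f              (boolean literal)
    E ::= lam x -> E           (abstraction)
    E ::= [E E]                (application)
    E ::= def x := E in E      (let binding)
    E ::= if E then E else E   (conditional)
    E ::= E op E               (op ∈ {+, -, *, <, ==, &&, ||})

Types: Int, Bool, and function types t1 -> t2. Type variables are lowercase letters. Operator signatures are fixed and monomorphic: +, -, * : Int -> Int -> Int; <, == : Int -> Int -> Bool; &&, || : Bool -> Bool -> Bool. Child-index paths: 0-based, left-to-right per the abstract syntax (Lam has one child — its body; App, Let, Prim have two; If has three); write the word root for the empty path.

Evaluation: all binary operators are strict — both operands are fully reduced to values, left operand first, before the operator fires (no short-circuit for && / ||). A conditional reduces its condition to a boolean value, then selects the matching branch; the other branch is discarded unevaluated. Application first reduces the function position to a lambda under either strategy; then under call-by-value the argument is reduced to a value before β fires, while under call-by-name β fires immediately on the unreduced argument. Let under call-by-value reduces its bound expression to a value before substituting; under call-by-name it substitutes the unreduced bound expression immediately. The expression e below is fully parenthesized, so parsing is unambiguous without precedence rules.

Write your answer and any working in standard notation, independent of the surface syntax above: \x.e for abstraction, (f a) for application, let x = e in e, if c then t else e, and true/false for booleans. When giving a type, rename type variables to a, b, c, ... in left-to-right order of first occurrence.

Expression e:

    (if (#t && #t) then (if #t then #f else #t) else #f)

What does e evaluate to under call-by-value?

Answer: false

Trace:
step 0: (if (true && true) then (if true then false else true) else false)
step 1: [delta@0] (if true then (if true then false else true) else false)
step 2: [if@root] (if true then false else true)
step 3: [if@root] false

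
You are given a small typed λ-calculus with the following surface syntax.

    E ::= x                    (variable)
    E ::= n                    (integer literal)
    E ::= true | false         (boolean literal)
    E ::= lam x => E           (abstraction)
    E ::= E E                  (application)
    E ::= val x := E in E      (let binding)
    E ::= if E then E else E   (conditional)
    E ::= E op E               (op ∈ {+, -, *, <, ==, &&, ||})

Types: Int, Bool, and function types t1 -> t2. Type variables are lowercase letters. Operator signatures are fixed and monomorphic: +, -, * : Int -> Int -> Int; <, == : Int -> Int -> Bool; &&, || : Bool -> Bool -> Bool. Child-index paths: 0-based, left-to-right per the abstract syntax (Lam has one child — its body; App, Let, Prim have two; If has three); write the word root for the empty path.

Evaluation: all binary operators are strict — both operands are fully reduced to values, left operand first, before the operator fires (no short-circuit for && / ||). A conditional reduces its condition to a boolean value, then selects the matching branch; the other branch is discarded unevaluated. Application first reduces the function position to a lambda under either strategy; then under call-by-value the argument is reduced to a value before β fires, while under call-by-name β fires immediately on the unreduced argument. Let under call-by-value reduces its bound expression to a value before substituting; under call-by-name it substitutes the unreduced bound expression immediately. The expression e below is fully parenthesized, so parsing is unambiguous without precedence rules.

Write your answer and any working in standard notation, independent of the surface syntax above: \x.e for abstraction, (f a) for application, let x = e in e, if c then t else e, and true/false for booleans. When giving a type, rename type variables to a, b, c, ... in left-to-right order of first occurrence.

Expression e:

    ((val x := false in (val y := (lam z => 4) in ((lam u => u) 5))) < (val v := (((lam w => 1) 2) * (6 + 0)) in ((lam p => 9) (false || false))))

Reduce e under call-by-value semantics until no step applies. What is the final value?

Derivation:
step 0: ((let x = false in (let y = (\z.4) in ((\u.u) 5))) < (let v = (((\w.1) 2) * (6 + 0)) in ((\p.9) (false || false))))
step 1: [let@0] ((let y = (\z.4) in ((\u.u) 5)) < (let v = (((\w.1) 2) * (6 + 0)) in ((\p.9) (false || false))))
step 2: [let@0] (((\u.u) 5) < (let v = (((\w.1) 2) * (6 + 0)) in ((\p.9) (false || false))))
step 3: [beta@0] (5 < (let v = (((\w.1) 2) * (6 + 0)) in ((\p.9) (false || false))))
step 4: [beta@1.0.0] (5 < (let v = (1 * (6 + 0)) in ((\p.9) (false || false))))
step 5: [delta@1.0.1] (5 < (let v = (1 * 6) in ((\p.9) (false || false))))
step 6: [delta@1.0] (5 < (let v = 6 in ((\p.9) (false || false))))
step 7: [let@1] (5 < ((\p.9) (false || false)))
step 8: [delta@1.1] (5 < ((\p.9) false))
step 9: [beta@1] (5 < 9)
step 10: [delta@root] true

Answer: true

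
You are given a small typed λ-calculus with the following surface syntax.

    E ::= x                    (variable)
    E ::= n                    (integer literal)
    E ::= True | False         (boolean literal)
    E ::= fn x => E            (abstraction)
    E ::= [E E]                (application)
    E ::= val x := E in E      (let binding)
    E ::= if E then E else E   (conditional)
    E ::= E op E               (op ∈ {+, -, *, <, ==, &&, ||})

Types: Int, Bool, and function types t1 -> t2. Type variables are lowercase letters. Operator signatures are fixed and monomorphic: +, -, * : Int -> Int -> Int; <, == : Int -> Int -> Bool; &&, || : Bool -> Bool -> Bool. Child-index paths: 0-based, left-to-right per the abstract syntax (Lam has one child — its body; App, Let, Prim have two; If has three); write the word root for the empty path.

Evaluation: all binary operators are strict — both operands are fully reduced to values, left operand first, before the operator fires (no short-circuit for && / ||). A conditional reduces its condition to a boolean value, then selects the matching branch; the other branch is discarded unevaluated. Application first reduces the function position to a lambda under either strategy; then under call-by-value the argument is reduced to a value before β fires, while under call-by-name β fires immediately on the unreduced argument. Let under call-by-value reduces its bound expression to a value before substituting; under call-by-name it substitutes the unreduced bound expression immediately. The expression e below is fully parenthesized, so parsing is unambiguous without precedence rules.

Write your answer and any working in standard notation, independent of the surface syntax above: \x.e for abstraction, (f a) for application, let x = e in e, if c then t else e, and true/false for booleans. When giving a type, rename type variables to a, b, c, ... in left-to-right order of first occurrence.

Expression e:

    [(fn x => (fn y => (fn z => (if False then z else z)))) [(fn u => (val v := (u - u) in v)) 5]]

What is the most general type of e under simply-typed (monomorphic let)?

Answer: a -> b -> b

Derivation:
  unify Bool ~ Bool
z : c
z : c
  unify c ~ c
\z._ : c -> c
\y._ : b -> c -> c
\x._ : a -> b -> c -> c
u : d
  unify d ~ Int
u : Int
  unify Int ~ Int
let v : Int
v : Int
\u._ : Int -> Int
  unify Int -> Int ~ Int -> e
  unify Int ~ Int
  unify Int ~ e
_ _ : Int
  unify a -> b -> c -> c ~ Int -> f
  unify a ~ Int
  unify b -> c -> c ~ f
_ _ : b -> c -> c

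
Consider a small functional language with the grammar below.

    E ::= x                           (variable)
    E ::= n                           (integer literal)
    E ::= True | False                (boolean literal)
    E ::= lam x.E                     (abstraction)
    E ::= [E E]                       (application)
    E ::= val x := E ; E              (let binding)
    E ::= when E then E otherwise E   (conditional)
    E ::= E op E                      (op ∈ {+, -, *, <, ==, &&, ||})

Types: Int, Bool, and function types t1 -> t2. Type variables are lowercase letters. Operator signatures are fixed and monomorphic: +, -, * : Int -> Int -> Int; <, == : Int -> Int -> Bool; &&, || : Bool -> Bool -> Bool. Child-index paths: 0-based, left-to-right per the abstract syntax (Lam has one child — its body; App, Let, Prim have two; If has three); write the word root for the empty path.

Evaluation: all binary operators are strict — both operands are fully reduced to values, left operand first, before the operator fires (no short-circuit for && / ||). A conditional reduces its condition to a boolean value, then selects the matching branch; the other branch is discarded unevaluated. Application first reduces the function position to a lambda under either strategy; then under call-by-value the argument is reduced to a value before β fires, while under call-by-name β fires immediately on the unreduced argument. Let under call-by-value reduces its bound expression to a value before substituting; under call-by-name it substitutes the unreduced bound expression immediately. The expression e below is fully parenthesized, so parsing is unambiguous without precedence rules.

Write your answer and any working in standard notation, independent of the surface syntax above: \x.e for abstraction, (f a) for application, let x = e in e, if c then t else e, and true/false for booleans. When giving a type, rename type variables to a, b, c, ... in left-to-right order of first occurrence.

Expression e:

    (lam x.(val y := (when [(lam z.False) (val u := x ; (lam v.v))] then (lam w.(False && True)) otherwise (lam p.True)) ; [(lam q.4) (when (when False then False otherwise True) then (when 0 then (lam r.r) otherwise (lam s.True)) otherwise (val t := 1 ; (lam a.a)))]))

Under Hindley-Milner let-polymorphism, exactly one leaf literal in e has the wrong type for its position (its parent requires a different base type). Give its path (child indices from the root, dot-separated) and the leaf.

Answer: 0.1.1.1.0 : 0

Derivation:
\z._ : b -> Bool
x : a
let u : a
v : c
\v._ : c -> c
  unify b -> Bool ~ (c -> c) -> d
  unify b ~ c -> c
  unify Bool ~ d
_ _ : Bool
  unify Bool ~ Bool
  unify Bool ~ Bool
  unify Bool ~ Bool
\w._ : e -> Bool
\p._ : f -> Bool
  unify e -> Bool ~ f -> Bool
  unify e ~ f
  unify Bool ~ Bool
let y : forall. f -> Bool
\q._ : g -> Int
  unify Bool ~ Bool
  unify Bool ~ Bool
  unify Bool ~ Bool
  unify Int ~ Bool
  FAIL: mismatch Int ~ Bool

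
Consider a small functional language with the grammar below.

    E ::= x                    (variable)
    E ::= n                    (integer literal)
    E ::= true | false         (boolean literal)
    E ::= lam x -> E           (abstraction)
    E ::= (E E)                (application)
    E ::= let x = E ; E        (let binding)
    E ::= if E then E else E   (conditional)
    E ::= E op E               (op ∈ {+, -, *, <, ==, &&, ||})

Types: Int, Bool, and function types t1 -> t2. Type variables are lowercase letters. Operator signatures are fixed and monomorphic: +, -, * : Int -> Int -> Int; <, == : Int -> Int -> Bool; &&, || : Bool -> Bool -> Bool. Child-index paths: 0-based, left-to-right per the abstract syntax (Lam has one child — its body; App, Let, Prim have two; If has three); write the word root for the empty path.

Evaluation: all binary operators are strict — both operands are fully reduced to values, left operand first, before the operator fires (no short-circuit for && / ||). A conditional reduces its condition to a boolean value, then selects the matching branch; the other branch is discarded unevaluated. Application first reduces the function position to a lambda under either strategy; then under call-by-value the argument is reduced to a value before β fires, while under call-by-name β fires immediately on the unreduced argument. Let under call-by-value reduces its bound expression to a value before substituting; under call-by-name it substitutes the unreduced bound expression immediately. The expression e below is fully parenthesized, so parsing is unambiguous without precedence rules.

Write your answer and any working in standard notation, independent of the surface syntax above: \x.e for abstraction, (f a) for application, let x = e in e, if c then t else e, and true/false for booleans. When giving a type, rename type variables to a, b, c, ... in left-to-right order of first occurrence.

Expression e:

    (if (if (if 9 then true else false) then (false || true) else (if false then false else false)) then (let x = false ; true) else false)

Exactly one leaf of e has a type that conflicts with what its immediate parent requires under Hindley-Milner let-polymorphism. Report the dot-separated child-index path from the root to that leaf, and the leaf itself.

Trace:
  unify Int ~ Bool
  FAIL: mismatch Int ~ Bool

Answer: 0.0.0 : 9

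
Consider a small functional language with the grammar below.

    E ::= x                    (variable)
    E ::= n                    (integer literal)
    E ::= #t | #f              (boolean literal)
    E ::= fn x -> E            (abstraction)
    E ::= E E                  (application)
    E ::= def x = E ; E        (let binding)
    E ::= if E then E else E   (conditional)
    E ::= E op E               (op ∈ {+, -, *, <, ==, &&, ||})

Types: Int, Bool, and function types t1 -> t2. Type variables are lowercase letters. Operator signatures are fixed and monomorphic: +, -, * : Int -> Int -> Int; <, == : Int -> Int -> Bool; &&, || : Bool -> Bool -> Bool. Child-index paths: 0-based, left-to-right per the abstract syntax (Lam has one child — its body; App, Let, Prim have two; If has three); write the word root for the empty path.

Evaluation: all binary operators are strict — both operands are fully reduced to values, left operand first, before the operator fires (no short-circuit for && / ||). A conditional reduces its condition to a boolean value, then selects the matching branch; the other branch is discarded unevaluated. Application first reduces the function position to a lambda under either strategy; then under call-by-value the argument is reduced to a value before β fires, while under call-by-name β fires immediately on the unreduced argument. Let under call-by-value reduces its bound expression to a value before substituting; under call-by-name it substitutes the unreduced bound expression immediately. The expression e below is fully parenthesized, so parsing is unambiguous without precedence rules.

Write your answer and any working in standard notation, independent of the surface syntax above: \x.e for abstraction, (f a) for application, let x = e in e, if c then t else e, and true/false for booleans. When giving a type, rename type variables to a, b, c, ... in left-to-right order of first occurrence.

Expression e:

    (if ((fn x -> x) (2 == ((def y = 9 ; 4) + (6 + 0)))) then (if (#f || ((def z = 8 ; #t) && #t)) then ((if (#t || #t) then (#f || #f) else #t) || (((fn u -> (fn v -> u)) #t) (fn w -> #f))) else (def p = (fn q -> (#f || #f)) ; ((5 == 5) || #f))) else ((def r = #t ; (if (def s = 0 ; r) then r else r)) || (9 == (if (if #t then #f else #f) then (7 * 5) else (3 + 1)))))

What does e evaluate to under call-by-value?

Answer: true

Working:
step 0: (if ((\x.x) (2 == ((let y = 9 in 4) + (6 + 0)))) then (if (false || ((let z = 8 in true) && true)) then ((if (true || true) then (false || false) else true) || (((\u.(\v.u)) true) (\w.false))) else (let p = (\q.(false || false)) in ((5 == 5) || false))) else ((let r = true in (if (let s = 0 in r) then r else r)) || (9 == (if (if true then false else false) then (7 * 5) else (3 + 1)))))
step 1: [let@0.1.1.0] (if ((\x.x) (2 == (4 + (6 + 0)))) then (if (false || ((let z = 8 in true) && true)) then ((if (true || true) then (false || false) else true) || (((\u.(\v.u)) true) (\w.false))) else (let p = (\q.(false || false)) in ((5 == 5) || false))) else ((let r = true in (if (let s = 0 in r) then r else r)) || (9 == (if (if true then false else false) then (7 * 5) else (3 + 1)))))
step 2: [delta@0.1.1.1] (if ((\x.x) (2 == (4 + 6))) then (if (false || ((let z = 8 in true) && true)) then ((if (true || true) then (false || false) else true) || (((\u.(\v.u)) true) (\w.false))) else (let p = (\q.(false || false)) in ((5 == 5) || false))) else ((let r = true in (if (let s = 0 in r) then r else r)) || (9 == (if (if true then false else false) then (7 * 5) else (3 + 1)))))
step 3: [delta@0.1.1] (if ((\x.x) (2 == 10)) then (if (false || ((let z = 8 in true) && true)) then ((if (true || true) then (false || false) else true) || (((\u.(\v.u)) true) (\w.false))) else (let p = (\q.(false || false)) in ((5 == 5) || false))) else ((let r = true in (if (let s = 0 in r) then r else r)) || (9 == (if (if true then false else false) then (7 * 5) else (3 + 1)))))
step 4: [delta@0.1] (if ((\x.x) false) then (if (false || ((let z = 8 in true) && true)) then ((if (true || true) then (false || false) else true) || (((\u.(\v.u)) true) (\w.false))) else (let p = (\q.(false || false)) in ((5 == 5) || false))) else ((let r = true in (if (let s = 0 in r) then r else r)) || (9 == (if (if true then false else false) then (7 * 5) else (3 + 1)))))
step 5: [beta@0] (if false then (if (false || ((let z = 8 in true) && true)) then ((if (true || true) then (false || false) else true) || (((\u.(\v.u)) true) (\w.false))) else (let p = (\q.(false || false)) in ((5 == 5) || false))) else ((let r = true in (if (let s = 0 in r) then r else r)) || (9 == (if (if true then false else false) then (7 * 5) else (3 + 1)))))
step 6: [if@root] ((let r = true in (if (let s = 0 in r) then r else r)) || (9 == (if (if true then false else false) then (7 * 5) else (3 + 1))))
step 7: [let@0] ((if (let s = 0 in true) then true else true) || (9 == (if (if true then false else false) then (7 * 5) else (3 + 1))))
step 8: [let@0.0] ((if true then true else true) || (9 == (if (if true then false else false) then (7 * 5) else (3 + 1))))
step 9: [if@0] (true || (9 == (if (if true then false else false) then (7 * 5) else (3 + 1))))
step 10: [if@1.1.0] (true || (9 == (if false then (7 * 5) else (3 + 1))))
step 11: [if@1.1] (true || (9 == (3 + 1)))
step 12: [delta@1.1] (true || (9 == 4))
step 13: [delta@1] (true || false)
step 14: [delta@root] true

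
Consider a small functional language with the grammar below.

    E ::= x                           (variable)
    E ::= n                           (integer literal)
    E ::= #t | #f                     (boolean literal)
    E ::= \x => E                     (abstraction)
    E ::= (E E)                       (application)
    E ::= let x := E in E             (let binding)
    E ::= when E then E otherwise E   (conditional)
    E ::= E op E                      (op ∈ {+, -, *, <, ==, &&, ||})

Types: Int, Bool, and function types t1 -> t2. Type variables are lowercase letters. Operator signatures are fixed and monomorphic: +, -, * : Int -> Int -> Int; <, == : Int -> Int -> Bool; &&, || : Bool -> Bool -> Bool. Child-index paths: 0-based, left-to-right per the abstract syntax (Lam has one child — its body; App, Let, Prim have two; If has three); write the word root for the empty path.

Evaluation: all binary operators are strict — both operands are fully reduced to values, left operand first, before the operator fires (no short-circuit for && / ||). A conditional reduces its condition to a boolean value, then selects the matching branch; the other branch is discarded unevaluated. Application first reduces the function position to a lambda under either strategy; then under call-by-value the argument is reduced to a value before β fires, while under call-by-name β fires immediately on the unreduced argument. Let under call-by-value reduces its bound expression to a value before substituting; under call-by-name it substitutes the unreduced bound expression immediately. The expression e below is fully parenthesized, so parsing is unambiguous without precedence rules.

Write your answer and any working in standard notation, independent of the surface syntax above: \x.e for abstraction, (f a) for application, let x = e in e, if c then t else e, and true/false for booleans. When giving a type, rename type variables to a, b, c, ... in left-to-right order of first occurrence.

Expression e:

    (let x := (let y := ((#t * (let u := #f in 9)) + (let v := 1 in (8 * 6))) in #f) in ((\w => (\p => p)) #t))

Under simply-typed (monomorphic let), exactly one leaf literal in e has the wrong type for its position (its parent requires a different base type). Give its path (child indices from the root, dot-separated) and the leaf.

Answer: 0.0.0.0 : true

Trace:
  unify Bool ~ Int
  FAIL: mismatch Bool ~ Int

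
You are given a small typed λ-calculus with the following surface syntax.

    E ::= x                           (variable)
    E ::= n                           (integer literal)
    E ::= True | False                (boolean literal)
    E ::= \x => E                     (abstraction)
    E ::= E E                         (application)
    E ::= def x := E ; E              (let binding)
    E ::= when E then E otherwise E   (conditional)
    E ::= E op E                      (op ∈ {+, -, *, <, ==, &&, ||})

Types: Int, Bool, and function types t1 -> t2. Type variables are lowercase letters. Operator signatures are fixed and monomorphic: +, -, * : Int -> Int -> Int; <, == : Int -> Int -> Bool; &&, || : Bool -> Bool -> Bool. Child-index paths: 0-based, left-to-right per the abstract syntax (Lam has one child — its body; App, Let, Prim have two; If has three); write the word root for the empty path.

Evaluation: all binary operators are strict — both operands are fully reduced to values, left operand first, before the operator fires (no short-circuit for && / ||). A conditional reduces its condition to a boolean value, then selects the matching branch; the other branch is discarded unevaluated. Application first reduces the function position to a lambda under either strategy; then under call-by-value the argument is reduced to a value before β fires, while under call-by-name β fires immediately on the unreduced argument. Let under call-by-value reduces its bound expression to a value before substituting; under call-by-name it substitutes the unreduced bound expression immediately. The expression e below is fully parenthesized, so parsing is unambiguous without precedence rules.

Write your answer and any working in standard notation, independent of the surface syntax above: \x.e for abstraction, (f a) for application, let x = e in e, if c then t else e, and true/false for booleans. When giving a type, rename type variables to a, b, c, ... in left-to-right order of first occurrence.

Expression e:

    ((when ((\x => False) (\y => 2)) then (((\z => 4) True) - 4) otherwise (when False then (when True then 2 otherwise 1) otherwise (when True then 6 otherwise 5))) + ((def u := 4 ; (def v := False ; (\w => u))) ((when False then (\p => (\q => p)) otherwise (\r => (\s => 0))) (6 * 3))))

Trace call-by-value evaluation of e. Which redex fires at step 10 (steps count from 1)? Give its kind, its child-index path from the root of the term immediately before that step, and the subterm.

Answer: beta at 1 : ((\w.4) (\s.0))

Trace:
step 0: ((if ((\x.false) (\y.2)) then (((\z.4) true) - 4) else (if false then (if true then 2 else 1) else (if true then 6 else 5))) + ((let u = 4 in (let v = false in (\w.u))) ((if false then (\p.(\q.p)) else (\r.(\s.0))) (6 * 3))))
step 1: [beta@0.0] ((if false then (((\z.4) true) - 4) else (if false then (if true then 2 else 1) else (if true then 6 else 5))) + ((let u = 4 in (let v = false in (\w.u))) ((if false then (\p.(\q.p)) else (\r.(\s.0))) (6 * 3))))
step 2: [if@0] ((if false then (if true then 2 else 1) else (if true then 6 else 5)) + ((let u = 4 in (let v = false in (\w.u))) ((if false then (\p.(\q.p)) else (\r.(\s.0))) (6 * 3))))
step 3: [if@0] ((if true then 6 else 5) + ((let u = 4 in (let v = false in (\w.u))) ((if false then (\p.(\q.p)) else (\r.(\s.0))) (6 * 3))))
step 4: [if@0] (6 + ((let u = 4 in (let v = false in (\w.u))) ((if false then (\p.(\q.p)) else (\r.(\s.0))) (6 * 3))))
step 5: [let@1.0] (6 + ((let v = false in (\w.4)) ((if false then (\p.(\q.p)) else (\r.(\s.0))) (6 * 3))))
step 6: [let@1.0] (6 + ((\w.4) ((if false then (\p.(\q.p)) else (\r.(\s.0))) (6 * 3))))
step 7: [if@1.1.0] (6 + ((\w.4) ((\r.(\s.0)) (6 * 3))))
step 8: [delta@1.1.1] (6 + ((\w.4) ((\r.(\s.0)) 18)))
step 9: [beta@1.1] (6 + ((\w.4) (\s.0)))
step 10: [beta@1] (6 + 4)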